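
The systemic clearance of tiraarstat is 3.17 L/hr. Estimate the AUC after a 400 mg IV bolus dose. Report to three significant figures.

AUC_0→∞ = Dose_iv / CL
        = 400 / 3.17 = 126.183 mg/L·hr

AUC = 126 mg/L·hr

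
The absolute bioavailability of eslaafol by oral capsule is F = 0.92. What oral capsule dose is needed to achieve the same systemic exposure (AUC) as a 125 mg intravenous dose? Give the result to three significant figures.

For equal systemic exposure: F × D_ev = D_iv
D_ev = D_iv / F = 125 / 0.92 = 135.87 mg

D_oral = 136 mg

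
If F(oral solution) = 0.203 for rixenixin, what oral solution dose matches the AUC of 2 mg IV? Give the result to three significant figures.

For equal systemic exposure: F × D_ev = D_iv
D_ev = D_iv / F = 2 / 0.203 = 9.85222 mg

D_oral = 9.85 mg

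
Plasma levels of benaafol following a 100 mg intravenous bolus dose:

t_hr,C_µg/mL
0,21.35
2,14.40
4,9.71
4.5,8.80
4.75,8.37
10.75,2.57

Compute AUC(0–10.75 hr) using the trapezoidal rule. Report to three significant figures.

AUC = 99.5 µg/mL·hr

Trapezoidal AUC_0→10.75:
  [0→2]: (21.35+14.40)/2 × 2 = 35.75
  [2→4]: (14.40+9.71)/2 × 2 = 24.11
  [4→4.5]: (9.71+8.80)/2 × 0.5 = 4.6275
  [4.5→4.75]: (8.80+8.37)/2 × 0.25 = 2.14625
  [4.75→10.75]: (8.37+2.57)/2 × 6 = 32.82
  Sum = 99.45375 µg/mL·hr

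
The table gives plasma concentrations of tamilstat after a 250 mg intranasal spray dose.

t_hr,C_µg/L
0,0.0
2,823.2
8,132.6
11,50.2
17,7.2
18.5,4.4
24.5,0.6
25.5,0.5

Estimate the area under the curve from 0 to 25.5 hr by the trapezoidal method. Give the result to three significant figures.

Trapezoidal AUC_0→25.5:
  [0→2]: (0.0+823.2)/2 × 2 = 823.2
  [2→8]: (823.2+132.6)/2 × 6 = 2867.4
  [8→11]: (132.6+50.2)/2 × 3 = 274.2
  [11→17]: (50.2+7.2)/2 × 6 = 172.2
  [17→18.5]: (7.2+4.4)/2 × 1.5 = 8.7
  [18.5→24.5]: (4.4+0.6)/2 × 6 = 15.0
  [24.5→25.5]: (0.6+0.5)/2 × 1 = 0.55
  Sum = 4161.25 µg/L·hr

AUC = 4160 µg/L·hr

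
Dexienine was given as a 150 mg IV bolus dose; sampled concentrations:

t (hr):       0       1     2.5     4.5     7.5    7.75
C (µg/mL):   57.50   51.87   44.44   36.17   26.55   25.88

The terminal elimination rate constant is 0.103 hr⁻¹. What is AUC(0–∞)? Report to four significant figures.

Trapezoidal AUC_0→7.75:
  [0→1]: (57.50+51.87)/2 × 1 = 54.685
  [1→2.5]: (51.87+44.44)/2 × 1.5 = 72.2325
  [2.5→4.5]: (44.44+36.17)/2 × 2 = 80.61
  [4.5→7.5]: (36.17+26.55)/2 × 3 = 94.08
  [7.5→7.75]: (26.55+25.88)/2 × 0.25 = 6.55375
  Sum = 308.16125 µg/mL·hr
Extrapolated tail: C_last / k_e = 25.88 / 0.103 = 251.262
AUC_0→∞ = 308.16125 + 251.262 = 559.42325 µg/mL·hr

AUC = 559.4 µg/mL·hr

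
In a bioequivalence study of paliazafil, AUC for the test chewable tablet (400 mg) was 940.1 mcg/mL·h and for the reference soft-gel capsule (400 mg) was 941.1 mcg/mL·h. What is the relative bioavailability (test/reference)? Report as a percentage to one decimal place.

F_rel = 99.9%

F_rel = (AUC_test/D_test) / (AUC_ref/D_ref)
      = (940.1/400) / (941.1/400)
      = 2.35025 / 2.35275 = 0.9989 = 99.89%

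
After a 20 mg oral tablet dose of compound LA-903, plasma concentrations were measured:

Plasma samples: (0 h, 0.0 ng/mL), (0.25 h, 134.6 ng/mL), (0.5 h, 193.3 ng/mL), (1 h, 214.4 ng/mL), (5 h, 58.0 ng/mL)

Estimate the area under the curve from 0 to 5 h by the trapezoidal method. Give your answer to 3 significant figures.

AUC = 705 ng/mL·h

Trapezoidal AUC_0→5:
  [0→0.25]: (0.0+134.6)/2 × 0.25 = 16.825
  [0.25→0.5]: (134.6+193.3)/2 × 0.25 = 40.9875
  [0.5→1]: (193.3+214.4)/2 × 0.5 = 101.925
  [1→5]: (214.4+58.0)/2 × 4 = 544.8
  Sum = 704.5375 ng/mL·h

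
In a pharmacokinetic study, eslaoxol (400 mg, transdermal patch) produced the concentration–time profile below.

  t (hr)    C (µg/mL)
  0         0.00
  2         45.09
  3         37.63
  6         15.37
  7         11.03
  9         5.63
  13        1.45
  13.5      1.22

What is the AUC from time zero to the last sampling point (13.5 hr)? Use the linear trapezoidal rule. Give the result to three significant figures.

Trapezoidal AUC_0→13.5:
  [0→2]: (0.00+45.09)/2 × 2 = 45.09
  [2→3]: (45.09+37.63)/2 × 1 = 41.36
  [3→6]: (37.63+15.37)/2 × 3 = 79.5
  [6→7]: (15.37+11.03)/2 × 1 = 13.2
  [7→9]: (11.03+5.63)/2 × 2 = 16.66
  [9→13]: (5.63+1.45)/2 × 4 = 14.16
  [13→13.5]: (1.45+1.22)/2 × 0.5 = 0.6675
  Sum = 210.6375 µg/mL·hr

AUC = 211 µg/mL·hr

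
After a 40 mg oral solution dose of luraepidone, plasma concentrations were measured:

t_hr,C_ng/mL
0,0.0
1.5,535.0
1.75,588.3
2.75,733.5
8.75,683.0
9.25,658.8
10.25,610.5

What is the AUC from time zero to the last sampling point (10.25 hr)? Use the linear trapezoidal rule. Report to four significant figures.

Trapezoidal AUC_0→10.25:
  [0→1.5]: (0.0+535.0)/2 × 1.5 = 401.25
  [1.5→1.75]: (535.0+588.3)/2 × 0.25 = 140.4125
  [1.75→2.75]: (588.3+733.5)/2 × 1 = 660.9
  [2.75→8.75]: (733.5+683.0)/2 × 6 = 4249.5
  [8.75→9.25]: (683.0+658.8)/2 × 0.5 = 335.45
  [9.25→10.25]: (658.8+610.5)/2 × 1 = 634.65
  Sum = 6422.1625 ng/mL·hr

AUC = 6422 ng/mL·hr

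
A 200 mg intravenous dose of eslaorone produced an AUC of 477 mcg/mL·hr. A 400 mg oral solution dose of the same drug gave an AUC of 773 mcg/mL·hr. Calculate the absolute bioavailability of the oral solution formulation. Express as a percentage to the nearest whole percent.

F = 81%

F = (AUC_ev / D_ev) / (AUC_iv / D_iv)
  = (773/400) / (477/200)
  = 1.9325 / 2.385 = 0.8103
  = 81.03%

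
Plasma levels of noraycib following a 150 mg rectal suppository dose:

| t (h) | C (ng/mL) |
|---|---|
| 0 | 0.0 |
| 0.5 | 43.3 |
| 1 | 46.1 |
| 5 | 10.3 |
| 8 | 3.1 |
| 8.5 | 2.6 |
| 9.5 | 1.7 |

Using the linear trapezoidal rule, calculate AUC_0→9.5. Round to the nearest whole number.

AUC = 170 ng/mL·h

Trapezoidal AUC_0→9.5:
  [0→0.5]: (0.0+43.3)/2 × 0.5 = 10.825
  [0.5→1]: (43.3+46.1)/2 × 0.5 = 22.35
  [1→5]: (46.1+10.3)/2 × 4 = 112.8
  [5→8]: (10.3+3.1)/2 × 3 = 20.1
  [8→8.5]: (3.1+2.6)/2 × 0.5 = 1.425
  [8.5→9.5]: (2.6+1.7)/2 × 1 = 2.15
  Sum = 169.65 ng/mL·h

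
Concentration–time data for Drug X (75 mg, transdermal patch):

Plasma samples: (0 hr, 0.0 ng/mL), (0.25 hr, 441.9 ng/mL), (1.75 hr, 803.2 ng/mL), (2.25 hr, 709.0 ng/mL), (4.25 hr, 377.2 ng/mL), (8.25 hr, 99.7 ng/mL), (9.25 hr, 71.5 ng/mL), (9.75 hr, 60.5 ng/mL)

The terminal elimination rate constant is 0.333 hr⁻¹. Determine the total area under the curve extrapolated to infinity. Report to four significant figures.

AUC = 3707 ng/mL·hr

Trapezoidal AUC_0→9.75:
  [0→0.25]: (0.0+441.9)/2 × 0.25 = 55.2375
  [0.25→1.75]: (441.9+803.2)/2 × 1.5 = 933.825
  [1.75→2.25]: (803.2+709.0)/2 × 0.5 = 378.05
  [2.25→4.25]: (709.0+377.2)/2 × 2 = 1086.2
  [4.25→8.25]: (377.2+99.7)/2 × 4 = 953.8
  [8.25→9.25]: (99.7+71.5)/2 × 1 = 85.6
  [9.25→9.75]: (71.5+60.5)/2 × 0.5 = 33.0
  Sum = 3525.7125 ng/mL·hr
Extrapolated tail: C_last / k_e = 60.5 / 0.333 = 181.682
AUC_0→∞ = 3525.7125 + 181.682 = 3707.3945 ng/mL·hr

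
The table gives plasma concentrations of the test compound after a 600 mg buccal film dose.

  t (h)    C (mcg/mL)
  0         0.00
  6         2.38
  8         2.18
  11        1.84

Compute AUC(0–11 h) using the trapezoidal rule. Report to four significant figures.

AUC = 17.73 mcg/mL·h

Trapezoidal AUC_0→11:
  [0→6]: (0.00+2.38)/2 × 6 = 7.14
  [6→8]: (2.38+2.18)/2 × 2 = 4.56
  [8→11]: (2.18+1.84)/2 × 3 = 6.03
  Sum = 17.73 mcg/mL·h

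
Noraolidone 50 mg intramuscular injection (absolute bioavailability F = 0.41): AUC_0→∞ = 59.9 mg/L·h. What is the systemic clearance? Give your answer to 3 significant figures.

CL = F × Dose / AUC_0→∞
   = 0.41 × 50 / 59.9 = 0.342237 L/h

CL = 0.342 L/h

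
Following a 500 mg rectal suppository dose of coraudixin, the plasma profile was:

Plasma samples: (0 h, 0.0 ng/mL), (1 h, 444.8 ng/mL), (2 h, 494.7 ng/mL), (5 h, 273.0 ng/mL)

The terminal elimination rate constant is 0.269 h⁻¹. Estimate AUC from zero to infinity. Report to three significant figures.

Trapezoidal AUC_0→5:
  [0→1]: (0.0+444.8)/2 × 1 = 222.4
  [1→2]: (444.8+494.7)/2 × 1 = 469.75
  [2→5]: (494.7+273.0)/2 × 3 = 1151.55
  Sum = 1843.7 ng/mL·h
Extrapolated tail: C_last / k_e = 273.0 / 0.269 = 1014.870
AUC_0→∞ = 1843.7 + 1014.870 = 2858.57 ng/mL·h

AUC = 2860 ng/mL·h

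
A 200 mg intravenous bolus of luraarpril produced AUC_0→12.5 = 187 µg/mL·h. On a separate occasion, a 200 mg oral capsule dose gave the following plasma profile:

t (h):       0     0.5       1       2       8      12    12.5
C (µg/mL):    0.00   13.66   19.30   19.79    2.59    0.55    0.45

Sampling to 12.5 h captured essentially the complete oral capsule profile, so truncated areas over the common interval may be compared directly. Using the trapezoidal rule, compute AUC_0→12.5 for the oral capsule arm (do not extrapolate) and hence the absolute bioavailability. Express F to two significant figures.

Trapezoidal AUC_0→12.5 (oral capsule):
  [0→0.5]: (0.00+13.66)/2 × 0.5 = 3.415
  [0.5→1]: (13.66+19.30)/2 × 0.5 = 8.24
  [1→2]: (19.30+19.79)/2 × 1 = 19.545
  [2→8]: (19.79+2.59)/2 × 6 = 67.14
  [8→12]: (2.59+0.55)/2 × 4 = 6.28
  [12→12.5]: (0.55+0.45)/2 × 0.5 = 0.25
  Sum = 104.87 µg/mL·h
F = (AUC_ev/D_ev)/(AUC_iv/D_iv) = (104.87/200)/(187/200) = 0.52435/0.935 = 0.5608

F = 0.56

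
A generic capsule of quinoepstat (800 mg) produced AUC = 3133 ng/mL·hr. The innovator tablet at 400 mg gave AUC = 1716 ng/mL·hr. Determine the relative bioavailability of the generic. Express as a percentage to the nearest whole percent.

F_rel = 91%

F_rel = (AUC_test/D_test) / (AUC_ref/D_ref)
      = (3133/800) / (1716/400)
      = 3.91625 / 4.29 = 0.9129 = 91.29%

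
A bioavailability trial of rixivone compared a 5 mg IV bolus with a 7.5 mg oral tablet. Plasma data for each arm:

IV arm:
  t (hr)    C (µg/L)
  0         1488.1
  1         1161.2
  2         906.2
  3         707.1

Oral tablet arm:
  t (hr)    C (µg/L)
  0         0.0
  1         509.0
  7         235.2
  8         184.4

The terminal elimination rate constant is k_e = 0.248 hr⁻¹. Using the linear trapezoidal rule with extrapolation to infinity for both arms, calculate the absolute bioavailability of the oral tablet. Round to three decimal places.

Trapezoidal AUC_0→3 (IV):
  [0→1]: (1488.1+1161.2)/2 × 1 = 1324.65
  [1→2]: (1161.2+906.2)/2 × 1 = 1033.7
  [2→3]: (906.2+707.1)/2 × 1 = 806.65
  Sum = 3165.0 µg/L·hr
IV tail: 707.1/0.248 = 2851.210; AUC_iv,0→∞ = 3165.0 + 2851.210 = 6016.21 µg/L·hr
Trapezoidal AUC_0→8 (oral tablet):
  [0→1]: (0.0+509.0)/2 × 1 = 254.5
  [1→7]: (509.0+235.2)/2 × 6 = 2232.6
  [7→8]: (235.2+184.4)/2 × 1 = 209.8
  Sum = 2696.9 µg/L·hr
oral tablet tail: 184.4/0.248 = 743.548; AUC_ev,0→∞ = 2696.9 + 743.548 = 3440.448 µg/L·hr
F = (AUC_ev/D_ev)/(AUC_iv/D_iv) = (3440.448/7.5)/(6016.21/5) = 458.7264/1203.242 = 0.3812

F = 0.381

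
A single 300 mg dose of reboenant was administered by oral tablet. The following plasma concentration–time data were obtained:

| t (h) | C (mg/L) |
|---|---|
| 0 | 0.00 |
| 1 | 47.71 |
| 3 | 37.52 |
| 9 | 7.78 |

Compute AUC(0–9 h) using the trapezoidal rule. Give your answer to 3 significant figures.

AUC = 245 mg/L·h

Trapezoidal AUC_0→9:
  [0→1]: (0.00+47.71)/2 × 1 = 23.855
  [1→3]: (47.71+37.52)/2 × 2 = 85.23
  [3→9]: (37.52+7.78)/2 × 6 = 135.9
  Sum = 244.985 mg/L·h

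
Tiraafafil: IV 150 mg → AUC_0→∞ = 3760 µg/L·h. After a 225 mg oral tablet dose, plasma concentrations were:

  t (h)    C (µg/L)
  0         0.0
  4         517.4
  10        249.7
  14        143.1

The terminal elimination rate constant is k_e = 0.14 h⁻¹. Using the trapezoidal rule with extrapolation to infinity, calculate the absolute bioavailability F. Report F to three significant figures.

F = 0.912

Trapezoidal AUC_0→14 (oral tablet):
  [0→4]: (0.0+517.4)/2 × 4 = 1034.8
  [4→10]: (517.4+249.7)/2 × 6 = 2301.3
  [10→14]: (249.7+143.1)/2 × 4 = 785.6
  Sum = 4121.7 µg/L·h
Tail: C_last/k_e = 143.1/0.14 = 1022.143
AUC_0→∞ (oral tablet) = 4121.7 + 1022.143 = 5143.843 µg/L·h
F = (AUC_ev/D_ev)/(AUC_iv/D_iv) = (5143.843/225)/(3760/150) = 22.8615/25.0667 = 0.9120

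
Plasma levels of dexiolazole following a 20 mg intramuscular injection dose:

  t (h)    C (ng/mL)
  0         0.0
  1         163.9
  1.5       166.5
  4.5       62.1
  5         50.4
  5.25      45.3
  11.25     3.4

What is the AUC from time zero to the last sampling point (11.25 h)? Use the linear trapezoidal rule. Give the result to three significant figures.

Trapezoidal AUC_0→11.25:
  [0→1]: (0.0+163.9)/2 × 1 = 81.95
  [1→1.5]: (163.9+166.5)/2 × 0.5 = 82.6
  [1.5→4.5]: (166.5+62.1)/2 × 3 = 342.9
  [4.5→5]: (62.1+50.4)/2 × 0.5 = 28.125
  [5→5.25]: (50.4+45.3)/2 × 0.25 = 11.9625
  [5.25→11.25]: (45.3+3.4)/2 × 6 = 146.1
  Sum = 693.6375 ng/mL·h

AUC = 694 ng/mL·h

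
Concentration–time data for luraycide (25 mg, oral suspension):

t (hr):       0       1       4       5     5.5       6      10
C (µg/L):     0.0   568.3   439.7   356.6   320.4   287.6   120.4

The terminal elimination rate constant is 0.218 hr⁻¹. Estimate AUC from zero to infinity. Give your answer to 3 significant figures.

AUC = 3880 µg/L·hr

Trapezoidal AUC_0→10:
  [0→1]: (0.0+568.3)/2 × 1 = 284.15
  [1→4]: (568.3+439.7)/2 × 3 = 1512.0
  [4→5]: (439.7+356.6)/2 × 1 = 398.15
  [5→5.5]: (356.6+320.4)/2 × 0.5 = 169.25
  [5.5→6]: (320.4+287.6)/2 × 0.5 = 152.0
  [6→10]: (287.6+120.4)/2 × 4 = 816.0
  Sum = 3331.55 µg/L·hr
Extrapolated tail: C_last / k_e = 120.4 / 0.218 = 552.294
AUC_0→∞ = 3331.55 + 552.294 = 3883.844 µg/L·hr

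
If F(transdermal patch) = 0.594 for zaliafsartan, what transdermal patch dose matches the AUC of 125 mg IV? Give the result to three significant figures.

D_transdermal = 210 mg

For equal systemic exposure: F × D_ev = D_iv
D_ev = D_iv / F = 125 / 0.594 = 210.438 mg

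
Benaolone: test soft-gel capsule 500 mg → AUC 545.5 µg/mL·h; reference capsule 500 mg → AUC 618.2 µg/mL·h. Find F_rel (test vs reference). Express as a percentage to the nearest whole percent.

F_rel = (AUC_test/D_test) / (AUC_ref/D_ref)
      = (545.5/500) / (618.2/500)
      = 1.091 / 1.2364 = 0.8824 = 88.24%

F_rel = 88%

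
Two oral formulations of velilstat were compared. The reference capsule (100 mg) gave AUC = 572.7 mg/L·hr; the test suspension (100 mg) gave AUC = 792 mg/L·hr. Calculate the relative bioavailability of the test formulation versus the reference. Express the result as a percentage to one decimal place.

F_rel = (AUC_test/D_test) / (AUC_ref/D_ref)
      = (792/100) / (572.7/100)
      = 7.92 / 5.727 = 1.3829 = 138.29%

F_rel = 138.3%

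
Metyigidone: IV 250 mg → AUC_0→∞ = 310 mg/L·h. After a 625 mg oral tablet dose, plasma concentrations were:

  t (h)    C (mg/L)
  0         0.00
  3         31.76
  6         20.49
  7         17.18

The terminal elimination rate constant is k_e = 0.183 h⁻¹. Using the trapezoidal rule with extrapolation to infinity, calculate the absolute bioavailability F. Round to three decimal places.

Trapezoidal AUC_0→7 (oral tablet):
  [0→3]: (0.00+31.76)/2 × 3 = 47.64
  [3→6]: (31.76+20.49)/2 × 3 = 78.375
  [6→7]: (20.49+17.18)/2 × 1 = 18.835
  Sum = 144.85 mg/L·h
Tail: C_last/k_e = 17.18/0.183 = 93.880
AUC_0→∞ (oral tablet) = 144.85 + 93.880 = 238.73 mg/L·h
F = (AUC_ev/D_ev)/(AUC_iv/D_iv) = (238.73/625)/(310/250) = 0.381968/1.24 = 0.3080

F = 0.308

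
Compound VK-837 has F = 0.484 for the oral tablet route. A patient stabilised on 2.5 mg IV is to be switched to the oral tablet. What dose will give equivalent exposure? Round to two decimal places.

For equal systemic exposure: F × D_ev = D_iv
D_ev = D_iv / F = 2.5 / 0.484 = 5.16529 mg

D_oral = 5.17 mg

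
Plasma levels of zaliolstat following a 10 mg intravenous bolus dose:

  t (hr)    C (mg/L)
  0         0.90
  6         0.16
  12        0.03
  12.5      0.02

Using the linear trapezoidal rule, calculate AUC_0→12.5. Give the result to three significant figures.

AUC = 3.76 mg/L·hr

Trapezoidal AUC_0→12.5:
  [0→6]: (0.90+0.16)/2 × 6 = 3.18
  [6→12]: (0.16+0.03)/2 × 6 = 0.57
  [12→12.5]: (0.03+0.02)/2 × 0.5 = 0.0125
  Sum = 3.7625 mg/L·hr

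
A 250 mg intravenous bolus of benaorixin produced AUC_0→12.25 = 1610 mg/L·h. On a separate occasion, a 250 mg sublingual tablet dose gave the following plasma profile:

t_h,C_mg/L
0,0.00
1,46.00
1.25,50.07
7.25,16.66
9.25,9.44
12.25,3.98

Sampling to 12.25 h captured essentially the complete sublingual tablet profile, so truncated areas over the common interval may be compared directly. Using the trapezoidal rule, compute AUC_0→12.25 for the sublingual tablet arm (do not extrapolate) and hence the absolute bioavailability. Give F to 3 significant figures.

F = 0.175

Trapezoidal AUC_0→12.25 (sublingual tablet):
  [0→1]: (0.00+46.00)/2 × 1 = 23.0
  [1→1.25]: (46.00+50.07)/2 × 0.25 = 12.00875
  [1.25→7.25]: (50.07+16.66)/2 × 6 = 200.19
  [7.25→9.25]: (16.66+9.44)/2 × 2 = 26.1
  [9.25→12.25]: (9.44+3.98)/2 × 3 = 20.13
  Sum = 281.42875 mg/L·h
F = (AUC_ev/D_ev)/(AUC_iv/D_iv) = (281.42875/250)/(1610/250) = 1.125715/6.44 = 0.1748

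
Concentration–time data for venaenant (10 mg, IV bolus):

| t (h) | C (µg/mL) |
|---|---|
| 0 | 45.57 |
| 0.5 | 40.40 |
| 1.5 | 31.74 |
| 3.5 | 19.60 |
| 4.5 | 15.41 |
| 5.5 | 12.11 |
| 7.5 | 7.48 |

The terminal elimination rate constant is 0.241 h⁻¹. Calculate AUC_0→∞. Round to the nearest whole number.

Trapezoidal AUC_0→7.5:
  [0→0.5]: (45.57+40.40)/2 × 0.5 = 21.4925
  [0.5→1.5]: (40.40+31.74)/2 × 1 = 36.07
  [1.5→3.5]: (31.74+19.60)/2 × 2 = 51.34
  [3.5→4.5]: (19.60+15.41)/2 × 1 = 17.505
  [4.5→5.5]: (15.41+12.11)/2 × 1 = 13.76
  [5.5→7.5]: (12.11+7.48)/2 × 2 = 19.59
  Sum = 159.7575 µg/mL·h
Extrapolated tail: C_last / k_e = 7.48 / 0.241 = 31.037
AUC_0→∞ = 159.7575 + 31.037 = 190.7945 µg/mL·h

AUC = 191 µg/mL·h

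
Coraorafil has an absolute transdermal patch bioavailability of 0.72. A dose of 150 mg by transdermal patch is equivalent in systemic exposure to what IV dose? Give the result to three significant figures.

D_iv = 108 mg

Systemic exposure from an extravascular dose = F × D_ev, so the equivalent IV dose is F × D_ev.
D_iv = F × D_ev = 0.72 × 150 = 108 mg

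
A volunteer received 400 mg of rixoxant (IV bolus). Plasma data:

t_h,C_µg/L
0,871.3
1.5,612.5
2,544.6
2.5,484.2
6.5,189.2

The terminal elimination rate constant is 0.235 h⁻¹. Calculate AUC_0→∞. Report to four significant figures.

AUC = 3811 µg/L·h

Trapezoidal AUC_0→6.5:
  [0→1.5]: (871.3+612.5)/2 × 1.5 = 1112.85
  [1.5→2]: (612.5+544.6)/2 × 0.5 = 289.275
  [2→2.5]: (544.6+484.2)/2 × 0.5 = 257.2
  [2.5→6.5]: (484.2+189.2)/2 × 4 = 1346.8
  Sum = 3006.125 µg/L·h
Extrapolated tail: C_last / k_e = 189.2 / 0.235 = 805.106
AUC_0→∞ = 3006.125 + 805.106 = 3811.231 µg/L·h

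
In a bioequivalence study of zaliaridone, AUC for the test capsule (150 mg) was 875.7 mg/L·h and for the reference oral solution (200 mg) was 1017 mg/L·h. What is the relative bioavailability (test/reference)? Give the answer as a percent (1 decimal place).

F_rel = (AUC_test/D_test) / (AUC_ref/D_ref)
      = (875.7/150) / (1017/200)
      = 5.838 / 5.085 = 1.1481 = 114.81%

F_rel = 114.8%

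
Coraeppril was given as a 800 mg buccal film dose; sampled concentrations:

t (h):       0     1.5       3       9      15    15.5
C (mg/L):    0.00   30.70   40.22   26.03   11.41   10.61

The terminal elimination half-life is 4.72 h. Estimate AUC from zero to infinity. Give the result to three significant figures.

Trapezoidal AUC_0→15.5:
  [0→1.5]: (0.00+30.70)/2 × 1.5 = 23.025
  [1.5→3]: (30.70+40.22)/2 × 1.5 = 53.19
  [3→9]: (40.22+26.03)/2 × 6 = 198.75
  [9→15]: (26.03+11.41)/2 × 6 = 112.32
  [15→15.5]: (11.41+10.61)/2 × 0.5 = 5.505
  Sum = 392.79 mg/L·h
k_e = ln2 / t½ = 0.693147 / 4.72 = 0.1469 h^-1
Extrapolated tail: C_last / k_e = 10.61 / 0.1469 = 72.226
AUC_0→∞ = 392.79 + 72.226 = 465.016 mg/L·h

AUC = 465 mg/L·h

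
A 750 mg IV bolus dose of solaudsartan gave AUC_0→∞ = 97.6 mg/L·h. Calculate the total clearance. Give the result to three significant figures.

CL = 7.68 L/h

CL = Dose_iv / AUC_0→∞
   = 750 / 97.6 = 7.68443 L/h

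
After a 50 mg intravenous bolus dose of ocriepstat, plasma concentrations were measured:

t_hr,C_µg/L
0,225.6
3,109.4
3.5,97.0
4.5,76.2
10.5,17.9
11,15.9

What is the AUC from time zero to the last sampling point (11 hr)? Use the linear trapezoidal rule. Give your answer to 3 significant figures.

Trapezoidal AUC_0→11:
  [0→3]: (225.6+109.4)/2 × 3 = 502.5
  [3→3.5]: (109.4+97.0)/2 × 0.5 = 51.6
  [3.5→4.5]: (97.0+76.2)/2 × 1 = 86.6
  [4.5→10.5]: (76.2+17.9)/2 × 6 = 282.3
  [10.5→11]: (17.9+15.9)/2 × 0.5 = 8.45
  Sum = 931.45 µg/L·hr

AUC = 931 µg/L·hr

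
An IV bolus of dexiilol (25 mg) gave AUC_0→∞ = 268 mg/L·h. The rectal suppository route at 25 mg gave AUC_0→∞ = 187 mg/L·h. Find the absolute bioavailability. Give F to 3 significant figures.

F = 0.698

F = (AUC_ev / D_ev) / (AUC_iv / D_iv)
  = (187/25) / (268/25)
  = 7.48 / 10.72 = 0.6978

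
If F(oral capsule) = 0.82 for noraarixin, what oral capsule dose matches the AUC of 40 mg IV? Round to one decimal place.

For equal systemic exposure: F × D_ev = D_iv
D_ev = D_iv / F = 40 / 0.82 = 48.7805 mg

D_oral = 48.8 mg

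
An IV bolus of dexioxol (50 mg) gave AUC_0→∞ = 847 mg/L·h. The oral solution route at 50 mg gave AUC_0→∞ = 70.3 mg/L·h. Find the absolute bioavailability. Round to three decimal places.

F = (AUC_ev / D_ev) / (AUC_iv / D_iv)
  = (70.3/50) / (847/50)
  = 1.406 / 16.94 = 0.0830

F = 0.083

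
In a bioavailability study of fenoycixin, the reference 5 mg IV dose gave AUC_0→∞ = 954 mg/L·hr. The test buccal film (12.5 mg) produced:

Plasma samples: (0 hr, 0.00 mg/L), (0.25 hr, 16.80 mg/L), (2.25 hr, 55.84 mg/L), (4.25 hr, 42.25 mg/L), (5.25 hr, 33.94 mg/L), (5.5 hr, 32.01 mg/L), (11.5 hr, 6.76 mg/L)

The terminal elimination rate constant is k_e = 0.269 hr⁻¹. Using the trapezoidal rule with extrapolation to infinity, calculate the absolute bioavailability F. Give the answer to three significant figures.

Trapezoidal AUC_0→11.5 (buccal film):
  [0→0.25]: (0.00+16.80)/2 × 0.25 = 2.1
  [0.25→2.25]: (16.80+55.84)/2 × 2 = 72.64
  [2.25→4.25]: (55.84+42.25)/2 × 2 = 98.09
  [4.25→5.25]: (42.25+33.94)/2 × 1 = 38.095
  [5.25→5.5]: (33.94+32.01)/2 × 0.25 = 8.24375
  [5.5→11.5]: (32.01+6.76)/2 × 6 = 116.31
  Sum = 335.47875 mg/L·hr
Tail: C_last/k_e = 6.76/0.269 = 25.130
AUC_0→∞ (buccal film) = 335.47875 + 25.130 = 360.60875 mg/L·hr
F = (AUC_ev/D_ev)/(AUC_iv/D_iv) = (360.60875/12.5)/(954/5) = 28.8487/190.8 = 0.1512

F = 0.151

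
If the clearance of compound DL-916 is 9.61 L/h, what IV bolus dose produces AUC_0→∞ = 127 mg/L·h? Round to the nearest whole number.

Dose = 1220 mg

Dose_iv = CL × AUC_0→∞
     = 9.61 × 127 = 1220.47 mg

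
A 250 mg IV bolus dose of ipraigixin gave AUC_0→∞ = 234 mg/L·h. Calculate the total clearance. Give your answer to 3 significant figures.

CL = 1.07 L/h

CL = Dose_iv / AUC_0→∞
   = 250 / 234 = 1.06838 L/h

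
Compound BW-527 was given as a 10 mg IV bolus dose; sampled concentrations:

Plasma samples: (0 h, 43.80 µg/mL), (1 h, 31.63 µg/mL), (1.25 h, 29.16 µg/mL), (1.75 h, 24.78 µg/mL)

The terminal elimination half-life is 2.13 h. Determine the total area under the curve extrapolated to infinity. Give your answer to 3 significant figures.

AUC = 135 µg/mL·h

Trapezoidal AUC_0→1.75:
  [0→1]: (43.80+31.63)/2 × 1 = 37.715
  [1→1.25]: (31.63+29.16)/2 × 0.25 = 7.59875
  [1.25→1.75]: (29.16+24.78)/2 × 0.5 = 13.485
  Sum = 58.79875 µg/mL·h
k_e = ln2 / t½ = 0.693147 / 2.13 = 0.3254 h^-1
Extrapolated tail: C_last / k_e = 24.78 / 0.3254 = 76.152
AUC_0→∞ = 58.79875 + 76.152 = 134.95075 µg/mL·h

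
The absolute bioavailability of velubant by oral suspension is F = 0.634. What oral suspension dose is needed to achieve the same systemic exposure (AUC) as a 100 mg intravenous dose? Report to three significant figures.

D_oral = 158 mg

For equal systemic exposure: F × D_ev = D_iv
D_ev = D_iv / F = 100 / 0.634 = 157.729 mg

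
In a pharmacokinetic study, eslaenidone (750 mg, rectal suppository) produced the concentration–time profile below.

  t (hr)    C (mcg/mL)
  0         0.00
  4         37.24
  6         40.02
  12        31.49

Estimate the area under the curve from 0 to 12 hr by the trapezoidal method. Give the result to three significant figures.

AUC = 366 mcg/mL·hr

Trapezoidal AUC_0→12:
  [0→4]: (0.00+37.24)/2 × 4 = 74.48
  [4→6]: (37.24+40.02)/2 × 2 = 77.26
  [6→12]: (40.02+31.49)/2 × 6 = 214.53
  Sum = 366.27 mcg/mL·hr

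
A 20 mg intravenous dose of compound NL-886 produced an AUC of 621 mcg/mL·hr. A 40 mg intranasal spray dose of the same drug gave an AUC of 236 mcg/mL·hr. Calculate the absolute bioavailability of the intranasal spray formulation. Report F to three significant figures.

F = (AUC_ev / D_ev) / (AUC_iv / D_iv)
  = (236/40) / (621/20)
  = 5.9 / 31.05 = 0.1900

F = 0.190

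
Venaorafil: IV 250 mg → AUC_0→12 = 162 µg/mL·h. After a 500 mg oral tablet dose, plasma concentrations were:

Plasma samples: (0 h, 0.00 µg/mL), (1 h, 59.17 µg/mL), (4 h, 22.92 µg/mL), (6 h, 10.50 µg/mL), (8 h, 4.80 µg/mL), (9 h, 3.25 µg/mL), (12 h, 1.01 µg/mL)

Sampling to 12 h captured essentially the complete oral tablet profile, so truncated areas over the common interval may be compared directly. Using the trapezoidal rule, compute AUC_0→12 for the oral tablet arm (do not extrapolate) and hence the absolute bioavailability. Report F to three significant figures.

Trapezoidal AUC_0→12 (oral tablet):
  [0→1]: (0.00+59.17)/2 × 1 = 29.585
  [1→4]: (59.17+22.92)/2 × 3 = 123.135
  [4→6]: (22.92+10.50)/2 × 2 = 33.42
  [6→8]: (10.50+4.80)/2 × 2 = 15.3
  [8→9]: (4.80+3.25)/2 × 1 = 4.025
  [9→12]: (3.25+1.01)/2 × 3 = 6.39
  Sum = 211.855 µg/mL·h
F = (AUC_ev/D_ev)/(AUC_iv/D_iv) = (211.855/500)/(162/250) = 0.42371/0.648 = 0.6539

F = 0.654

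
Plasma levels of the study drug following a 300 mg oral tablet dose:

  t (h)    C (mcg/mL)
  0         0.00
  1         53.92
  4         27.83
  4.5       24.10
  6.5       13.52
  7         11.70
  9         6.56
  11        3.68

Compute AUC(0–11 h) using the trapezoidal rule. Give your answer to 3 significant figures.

AUC = 235 mcg/mL·h

Trapezoidal AUC_0→11:
  [0→1]: (0.00+53.92)/2 × 1 = 26.96
  [1→4]: (53.92+27.83)/2 × 3 = 122.625
  [4→4.5]: (27.83+24.10)/2 × 0.5 = 12.9825
  [4.5→6.5]: (24.10+13.52)/2 × 2 = 37.62
  [6.5→7]: (13.52+11.70)/2 × 0.5 = 6.305
  [7→9]: (11.70+6.56)/2 × 2 = 18.26
  [9→11]: (6.56+3.68)/2 × 2 = 10.24
  Sum = 234.9925 mcg/mL·h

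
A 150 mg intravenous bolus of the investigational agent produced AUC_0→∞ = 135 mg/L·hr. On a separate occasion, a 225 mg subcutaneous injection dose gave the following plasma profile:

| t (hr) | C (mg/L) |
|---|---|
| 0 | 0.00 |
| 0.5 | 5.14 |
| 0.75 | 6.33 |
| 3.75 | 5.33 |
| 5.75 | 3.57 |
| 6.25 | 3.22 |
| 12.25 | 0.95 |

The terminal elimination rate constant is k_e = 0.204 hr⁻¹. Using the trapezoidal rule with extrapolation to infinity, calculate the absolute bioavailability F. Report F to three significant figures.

Trapezoidal AUC_0→12.25 (subcutaneous injection):
  [0→0.5]: (0.00+5.14)/2 × 0.5 = 1.285
  [0.5→0.75]: (5.14+6.33)/2 × 0.25 = 1.43375
  [0.75→3.75]: (6.33+5.33)/2 × 3 = 17.49
  [3.75→5.75]: (5.33+3.57)/2 × 2 = 8.9
  [5.75→6.25]: (3.57+3.22)/2 × 0.5 = 1.6975
  [6.25→12.25]: (3.22+0.95)/2 × 6 = 12.51
  Sum = 43.31625 mg/L·hr
Tail: C_last/k_e = 0.95/0.204 = 4.657
AUC_0→∞ (subcutaneous injection) = 43.31625 + 4.657 = 47.97325 mg/L·hr
F = (AUC_ev/D_ev)/(AUC_iv/D_iv) = (47.97325/225)/(135/150) = 0.213214/0.9 = 0.2369

F = 0.237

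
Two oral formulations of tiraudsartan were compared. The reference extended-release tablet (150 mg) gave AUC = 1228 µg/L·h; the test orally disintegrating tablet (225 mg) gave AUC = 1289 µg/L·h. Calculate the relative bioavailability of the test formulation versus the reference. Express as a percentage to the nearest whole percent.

F_rel = 70%

F_rel = (AUC_test/D_test) / (AUC_ref/D_ref)
      = (1289/225) / (1228/150)
      = 5.72889 / 8.18667 = 0.6998 = 69.98%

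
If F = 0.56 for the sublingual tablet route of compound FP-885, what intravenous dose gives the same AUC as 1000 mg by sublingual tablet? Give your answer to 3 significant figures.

Systemic exposure from an extravascular dose = F × D_ev, so the equivalent IV dose is F × D_ev.
D_iv = F × D_ev = 0.56 × 1000 = 560 mg

D_iv = 560 mg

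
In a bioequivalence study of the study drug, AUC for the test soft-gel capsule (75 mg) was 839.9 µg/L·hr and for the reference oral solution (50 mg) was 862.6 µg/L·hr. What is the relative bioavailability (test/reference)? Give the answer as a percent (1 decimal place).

F_rel = 64.9%

F_rel = (AUC_test/D_test) / (AUC_ref/D_ref)
      = (839.9/75) / (862.6/50)
      = 11.1987 / 17.252 = 0.6491 = 64.91%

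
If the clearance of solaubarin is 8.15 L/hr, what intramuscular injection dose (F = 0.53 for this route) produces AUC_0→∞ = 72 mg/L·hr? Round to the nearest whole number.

Dose = 1107 mg

Dose = CL × AUC_0→∞ / F
     = 8.15 × 72 / 0.53 = 1107.17 mg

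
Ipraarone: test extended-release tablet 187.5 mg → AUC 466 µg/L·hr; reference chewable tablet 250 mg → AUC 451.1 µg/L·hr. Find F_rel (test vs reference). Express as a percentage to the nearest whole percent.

F_rel = 138%

F_rel = (AUC_test/D_test) / (AUC_ref/D_ref)
      = (466/187.5) / (451.1/250)
      = 2.48533 / 1.8044 = 1.3774 = 137.74%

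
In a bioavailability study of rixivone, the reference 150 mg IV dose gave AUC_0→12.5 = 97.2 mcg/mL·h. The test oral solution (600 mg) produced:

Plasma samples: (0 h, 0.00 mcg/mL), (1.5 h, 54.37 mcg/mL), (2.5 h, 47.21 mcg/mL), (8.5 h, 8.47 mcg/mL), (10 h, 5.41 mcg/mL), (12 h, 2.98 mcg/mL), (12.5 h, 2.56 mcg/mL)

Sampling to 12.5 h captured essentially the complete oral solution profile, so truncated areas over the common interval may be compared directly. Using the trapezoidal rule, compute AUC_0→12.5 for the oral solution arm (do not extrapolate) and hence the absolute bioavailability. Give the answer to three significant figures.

Trapezoidal AUC_0→12.5 (oral solution):
  [0→1.5]: (0.00+54.37)/2 × 1.5 = 40.7775
  [1.5→2.5]: (54.37+47.21)/2 × 1 = 50.79
  [2.5→8.5]: (47.21+8.47)/2 × 6 = 167.04
  [8.5→10]: (8.47+5.41)/2 × 1.5 = 10.41
  [10→12]: (5.41+2.98)/2 × 2 = 8.39
  [12→12.5]: (2.98+2.56)/2 × 0.5 = 1.385
  Sum = 278.7925 mcg/mL·h
F = (AUC_ev/D_ev)/(AUC_iv/D_iv) = (278.7925/600)/(97.2/150) = 0.464654/0.648 = 0.7171

F = 0.717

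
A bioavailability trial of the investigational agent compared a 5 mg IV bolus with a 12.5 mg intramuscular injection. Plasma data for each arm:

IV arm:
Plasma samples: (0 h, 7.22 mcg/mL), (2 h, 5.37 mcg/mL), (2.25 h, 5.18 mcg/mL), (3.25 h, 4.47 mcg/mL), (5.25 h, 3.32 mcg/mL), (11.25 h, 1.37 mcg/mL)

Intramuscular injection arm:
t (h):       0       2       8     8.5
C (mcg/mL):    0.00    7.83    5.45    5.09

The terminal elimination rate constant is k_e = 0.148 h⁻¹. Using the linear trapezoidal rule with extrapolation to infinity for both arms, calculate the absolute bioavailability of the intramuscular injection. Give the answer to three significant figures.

Trapezoidal AUC_0→11.25 (IV):
  [0→2]: (7.22+5.37)/2 × 2 = 12.59
  [2→2.25]: (5.37+5.18)/2 × 0.25 = 1.31875
  [2.25→3.25]: (5.18+4.47)/2 × 1 = 4.825
  [3.25→5.25]: (4.47+3.32)/2 × 2 = 7.79
  [5.25→11.25]: (3.32+1.37)/2 × 6 = 14.07
  Sum = 40.59375 mcg/mL·h
IV tail: 1.37/0.148 = 9.257; AUC_iv,0→∞ = 40.59375 + 9.257 = 49.85075 mcg/mL·h
Trapezoidal AUC_0→8.5 (intramuscular injection):
  [0→2]: (0.00+7.83)/2 × 2 = 7.83
  [2→8]: (7.83+5.45)/2 × 6 = 39.84
  [8→8.5]: (5.45+5.09)/2 × 0.5 = 2.635
  Sum = 50.305 mcg/mL·h
intramuscular injection tail: 5.09/0.148 = 34.392; AUC_ev,0→∞ = 50.305 + 34.392 = 84.697 mcg/mL·h
F = (AUC_ev/D_ev)/(AUC_iv/D_iv) = (84.697/12.5)/(49.85075/5) = 6.77576/9.97015 = 0.6796

F = 0.680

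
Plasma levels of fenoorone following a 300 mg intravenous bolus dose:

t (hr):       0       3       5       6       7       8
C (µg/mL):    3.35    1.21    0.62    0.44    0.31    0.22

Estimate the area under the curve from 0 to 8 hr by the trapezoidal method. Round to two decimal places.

AUC = 9.84 µg/mL·hr

Trapezoidal AUC_0→8:
  [0→3]: (3.35+1.21)/2 × 3 = 6.84
  [3→5]: (1.21+0.62)/2 × 2 = 1.83
  [5→6]: (0.62+0.44)/2 × 1 = 0.53
  [6→7]: (0.44+0.31)/2 × 1 = 0.375
  [7→8]: (0.31+0.22)/2 × 1 = 0.265
  Sum = 9.84 µg/mL·hr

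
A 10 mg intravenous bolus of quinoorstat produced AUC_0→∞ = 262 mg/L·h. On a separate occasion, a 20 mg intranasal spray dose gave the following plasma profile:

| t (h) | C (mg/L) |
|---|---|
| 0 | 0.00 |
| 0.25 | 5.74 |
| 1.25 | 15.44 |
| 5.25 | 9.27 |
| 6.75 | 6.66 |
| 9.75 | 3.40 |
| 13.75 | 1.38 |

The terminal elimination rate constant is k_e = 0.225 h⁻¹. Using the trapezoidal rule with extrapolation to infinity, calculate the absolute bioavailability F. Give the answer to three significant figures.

F = 0.197

Trapezoidal AUC_0→13.75 (intranasal spray):
  [0→0.25]: (0.00+5.74)/2 × 0.25 = 0.7175
  [0.25→1.25]: (5.74+15.44)/2 × 1 = 10.59
  [1.25→5.25]: (15.44+9.27)/2 × 4 = 49.42
  [5.25→6.75]: (9.27+6.66)/2 × 1.5 = 11.9475
  [6.75→9.75]: (6.66+3.40)/2 × 3 = 15.09
  [9.75→13.75]: (3.40+1.38)/2 × 4 = 9.56
  Sum = 97.325 mg/L·h
Tail: C_last/k_e = 1.38/0.225 = 6.133
AUC_0→∞ (intranasal spray) = 97.325 + 6.133 = 103.458 mg/L·h
F = (AUC_ev/D_ev)/(AUC_iv/D_iv) = (103.458/20)/(262/10) = 5.1729/26.2 = 0.1974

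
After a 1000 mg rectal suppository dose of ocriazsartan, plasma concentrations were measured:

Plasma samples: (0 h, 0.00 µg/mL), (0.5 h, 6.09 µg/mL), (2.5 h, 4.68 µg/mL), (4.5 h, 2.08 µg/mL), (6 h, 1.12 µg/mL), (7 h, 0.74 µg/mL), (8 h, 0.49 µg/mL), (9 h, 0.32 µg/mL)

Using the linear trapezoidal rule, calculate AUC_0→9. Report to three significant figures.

Trapezoidal AUC_0→9:
  [0→0.5]: (0.00+6.09)/2 × 0.5 = 1.5225
  [0.5→2.5]: (6.09+4.68)/2 × 2 = 10.77
  [2.5→4.5]: (4.68+2.08)/2 × 2 = 6.76
  [4.5→6]: (2.08+1.12)/2 × 1.5 = 2.4
  [6→7]: (1.12+0.74)/2 × 1 = 0.93
  [7→8]: (0.74+0.49)/2 × 1 = 0.615
  [8→9]: (0.49+0.32)/2 × 1 = 0.405
  Sum = 23.4025 µg/mL·h

AUC = 23.4 µg/mL·h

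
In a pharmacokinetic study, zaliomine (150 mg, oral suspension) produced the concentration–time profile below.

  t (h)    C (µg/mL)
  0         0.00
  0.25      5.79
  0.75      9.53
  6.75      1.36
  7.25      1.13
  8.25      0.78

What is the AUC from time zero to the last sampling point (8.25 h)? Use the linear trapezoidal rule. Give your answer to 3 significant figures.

AUC = 38.8 µg/mL·h

Trapezoidal AUC_0→8.25:
  [0→0.25]: (0.00+5.79)/2 × 0.25 = 0.72375
  [0.25→0.75]: (5.79+9.53)/2 × 0.5 = 3.83
  [0.75→6.75]: (9.53+1.36)/2 × 6 = 32.67
  [6.75→7.25]: (1.36+1.13)/2 × 0.5 = 0.6225
  [7.25→8.25]: (1.13+0.78)/2 × 1 = 0.955
  Sum = 38.80125 µg/mL·h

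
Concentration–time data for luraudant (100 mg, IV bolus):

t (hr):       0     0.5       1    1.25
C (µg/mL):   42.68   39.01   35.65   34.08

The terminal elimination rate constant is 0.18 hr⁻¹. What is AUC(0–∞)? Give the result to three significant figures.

AUC = 237 µg/mL·hr

Trapezoidal AUC_0→1.25:
  [0→0.5]: (42.68+39.01)/2 × 0.5 = 20.4225
  [0.5→1]: (39.01+35.65)/2 × 0.5 = 18.665
  [1→1.25]: (35.65+34.08)/2 × 0.25 = 8.71625
  Sum = 47.80375 µg/mL·hr
Extrapolated tail: C_last / k_e = 34.08 / 0.18 = 189.333
AUC_0→∞ = 47.80375 + 189.333 = 237.13675 µg/mL·hr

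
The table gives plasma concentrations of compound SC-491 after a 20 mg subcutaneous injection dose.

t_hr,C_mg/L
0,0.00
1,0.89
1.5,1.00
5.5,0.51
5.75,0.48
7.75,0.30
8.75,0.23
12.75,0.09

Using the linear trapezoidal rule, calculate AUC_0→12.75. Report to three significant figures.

Trapezoidal AUC_0→12.75:
  [0→1]: (0.00+0.89)/2 × 1 = 0.445
  [1→1.5]: (0.89+1.00)/2 × 0.5 = 0.4725
  [1.5→5.5]: (1.00+0.51)/2 × 4 = 3.02
  [5.5→5.75]: (0.51+0.48)/2 × 0.25 = 0.12375
  [5.75→7.75]: (0.48+0.30)/2 × 2 = 0.78
  [7.75→8.75]: (0.30+0.23)/2 × 1 = 0.265
  [8.75→12.75]: (0.23+0.09)/2 × 4 = 0.64
  Sum = 5.74625 mg/L·hr

AUC = 5.75 mg/L·hr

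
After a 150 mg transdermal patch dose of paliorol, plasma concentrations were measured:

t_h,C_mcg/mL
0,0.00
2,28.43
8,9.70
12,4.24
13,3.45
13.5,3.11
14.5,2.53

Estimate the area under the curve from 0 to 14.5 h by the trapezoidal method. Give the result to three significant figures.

AUC = 179 mcg/mL·h

Trapezoidal AUC_0→14.5:
  [0→2]: (0.00+28.43)/2 × 2 = 28.43
  [2→8]: (28.43+9.70)/2 × 6 = 114.39
  [8→12]: (9.70+4.24)/2 × 4 = 27.88
  [12→13]: (4.24+3.45)/2 × 1 = 3.845
  [13→13.5]: (3.45+3.11)/2 × 0.5 = 1.64
  [13.5→14.5]: (3.11+2.53)/2 × 1 = 2.82
  Sum = 179.005 mcg/mL·h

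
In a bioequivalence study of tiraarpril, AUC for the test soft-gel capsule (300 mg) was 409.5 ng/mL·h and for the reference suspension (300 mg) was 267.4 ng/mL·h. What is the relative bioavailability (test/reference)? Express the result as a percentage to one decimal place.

F_rel = (AUC_test/D_test) / (AUC_ref/D_ref)
      = (409.5/300) / (267.4/300)
      = 1.365 / 0.891333 = 1.5314 = 153.14%

F_rel = 153.1%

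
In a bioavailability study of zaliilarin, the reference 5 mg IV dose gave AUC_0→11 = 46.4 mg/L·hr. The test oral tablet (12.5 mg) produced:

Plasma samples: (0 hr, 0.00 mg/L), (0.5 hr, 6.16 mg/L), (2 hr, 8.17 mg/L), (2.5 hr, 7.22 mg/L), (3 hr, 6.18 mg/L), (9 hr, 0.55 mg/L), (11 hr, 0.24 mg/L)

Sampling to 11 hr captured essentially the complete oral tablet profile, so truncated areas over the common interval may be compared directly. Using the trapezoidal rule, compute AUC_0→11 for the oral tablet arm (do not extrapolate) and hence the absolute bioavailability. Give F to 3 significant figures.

F = 0.349

Trapezoidal AUC_0→11 (oral tablet):
  [0→0.5]: (0.00+6.16)/2 × 0.5 = 1.54
  [0.5→2]: (6.16+8.17)/2 × 1.5 = 10.7475
  [2→2.5]: (8.17+7.22)/2 × 0.5 = 3.8475
  [2.5→3]: (7.22+6.18)/2 × 0.5 = 3.35
  [3→9]: (6.18+0.55)/2 × 6 = 20.19
  [9→11]: (0.55+0.24)/2 × 2 = 0.79
  Sum = 40.465 mg/L·hr
F = (AUC_ev/D_ev)/(AUC_iv/D_iv) = (40.465/12.5)/(46.4/5) = 3.2372/9.28 = 0.3488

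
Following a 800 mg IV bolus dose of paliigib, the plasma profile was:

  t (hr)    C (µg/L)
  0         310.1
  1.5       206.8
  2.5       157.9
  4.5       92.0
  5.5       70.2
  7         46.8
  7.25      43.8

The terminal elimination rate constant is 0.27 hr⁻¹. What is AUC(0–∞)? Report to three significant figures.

AUC = 1160 µg/L·hr

Trapezoidal AUC_0→7.25:
  [0→1.5]: (310.1+206.8)/2 × 1.5 = 387.675
  [1.5→2.5]: (206.8+157.9)/2 × 1 = 182.35
  [2.5→4.5]: (157.9+92.0)/2 × 2 = 249.9
  [4.5→5.5]: (92.0+70.2)/2 × 1 = 81.1
  [5.5→7]: (70.2+46.8)/2 × 1.5 = 87.75
  [7→7.25]: (46.8+43.8)/2 × 0.25 = 11.325
  Sum = 1000.1 µg/L·hr
Extrapolated tail: C_last / k_e = 43.8 / 0.27 = 162.222
AUC_0→∞ = 1000.1 + 162.222 = 1162.322 µg/L·hr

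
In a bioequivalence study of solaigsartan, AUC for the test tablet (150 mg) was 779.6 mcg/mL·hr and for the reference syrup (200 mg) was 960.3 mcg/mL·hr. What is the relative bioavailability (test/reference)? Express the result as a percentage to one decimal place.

F_rel = 108.2%

F_rel = (AUC_test/D_test) / (AUC_ref/D_ref)
      = (779.6/150) / (960.3/200)
      = 5.19733 / 4.8015 = 1.0824 = 108.24%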